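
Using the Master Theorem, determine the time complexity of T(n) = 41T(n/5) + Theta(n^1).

Master Theorem for T(n) = 41T(n/5) + O(n^1):

a = 41, b = 5, c = 1
log_b(a) = log_5(41) = 2.3074

Case 1: c = 1 < log_5(41) = 2.3074
T(n) = O(n^(log_5 41))

For T(n) = 41T(n/5) + O(n^1): log_5(41) = 2.3074. This is Case 1 of the Master Theorem (c < log_b(a), work dominated by leaves), giving O(n^(log_5 41)).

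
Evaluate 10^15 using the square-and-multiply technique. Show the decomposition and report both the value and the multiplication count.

Computing 10^15 by squaring (build up from 10^1; each line after the first costs one multiplication):

10^1 = 10
10^2 = (10^1)^2 = 10^2 = 100
10^3 = 10 * 10^2 = 10 * 100 = 1000
10^6 = (10^3)^2 = 1000^2 = 1000000
10^7 = 10 * 10^6 = 10 * 1000000 = 10000000
10^14 = (10^7)^2 = 10000000^2 = 100000000000000
10^15 = 10 * 10^14 = 10 * 100000000000000 = 1000000000000000

Result: 1000000000000000
Multiplications needed: 6 (6 lines after 10^1)

10^15 = 1000000000000000. Using exponentiation by squaring, this requires 6 multiplications. The key idea: if the exponent is even, square the half-power; if odd, multiply by the base once.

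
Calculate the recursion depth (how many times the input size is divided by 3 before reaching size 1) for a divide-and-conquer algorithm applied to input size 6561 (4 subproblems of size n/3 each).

For divide and conquer with division factor 3:

Problem sizes at each level:
Level 0: 6561
Level 1: 2187
Level 2: 729
Level 3: 243
Level 4: 81
Level 5: 27
Level 6: 9
Level 7: 3
Level 8: 1

The root is level 0 and the size-1 base case is level 8 (the tree spans levels 0 through 8, i.e. 9 levels counting the root), so the depth is the number of divisions: log_3(6561) = 8

The recursion tree depth is log_3(6561) = 8. At each level, the problem size is divided by 3, so it takes 8 divisions to reduce to a base case of size 1. The algorithm makes 4 recursive calls at each level.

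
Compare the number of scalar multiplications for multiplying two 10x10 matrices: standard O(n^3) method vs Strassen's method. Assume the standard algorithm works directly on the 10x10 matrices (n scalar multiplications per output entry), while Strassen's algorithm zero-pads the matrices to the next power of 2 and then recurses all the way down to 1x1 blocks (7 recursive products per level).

Matrix multiplication for 10x10 matrices:

Strassen's algorithm requires power-of-2 dimensions. Pad 10x10 to 16x16 (next power of 2).

Standard algorithm: 10^3 = 1000 multiplications
Strassen's algorithm: 7^(log2(16)) = 7^4 = 2401 multiplications
Difference: 1000 - 2401 = -1401 (Strassen uses MORE here due to padding overhead — for small or just-over-power-of-2 n, padding can outweigh the per-level savings)

Standard: 1000 multiplications (10^3). Strassen: 2401 multiplications (7^4, after padding to 16x16). Strassen reduces 8 recursive multiplications to 7 at each level.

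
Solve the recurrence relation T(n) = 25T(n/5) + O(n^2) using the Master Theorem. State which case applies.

Master Theorem for T(n) = 25T(n/5) + O(n^2):

a = 25, b = 5, c = 2
log_b(a) = log_5(25) = 2.0000

Case 2: c = 2 = log_5(25) = 2.0000
T(n) = O(n^2 log n) = O(n^2 log n)

For T(n) = 25T(n/5) + O(n^2): log_5(25) = 2.0000. This is Case 2 of the Master Theorem (c = log_b(a), equal work at all levels), giving O(n^2 log n).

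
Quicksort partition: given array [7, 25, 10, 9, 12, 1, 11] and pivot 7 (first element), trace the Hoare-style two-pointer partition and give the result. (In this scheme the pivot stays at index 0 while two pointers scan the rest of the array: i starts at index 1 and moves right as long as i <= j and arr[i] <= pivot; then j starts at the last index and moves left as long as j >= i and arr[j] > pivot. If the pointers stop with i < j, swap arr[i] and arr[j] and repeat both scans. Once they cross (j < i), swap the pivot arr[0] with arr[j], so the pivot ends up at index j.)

Hoare-style two-pointer partition with pivot = 7:

Initial array: [7, 25, 10, 9, 12, 1, 11]

Pointers start at i = 1, j = 6.
i stops at index 1 (arr[1]=25 > 7), j stops at index 5 (arr[5]=1 <= 7): swap arr[1] and arr[5], array becomes [7, 1, 10, 9, 12, 25, 11]
i ends at 2, j ends at 1: the pointers have crossed (j < i), so scanning stops.

Swap pivot arr[0] with arr[1] to place pivot at position 1: [1, 7, 10, 9, 12, 25, 11]
Pivot position: 1

After partitioning with pivot 7, the array becomes [1, 7, 10, 9, 12, 25, 11]. The pivot is placed at index 1. All elements to the left of the pivot are <= 7, and all elements to the right are > 7.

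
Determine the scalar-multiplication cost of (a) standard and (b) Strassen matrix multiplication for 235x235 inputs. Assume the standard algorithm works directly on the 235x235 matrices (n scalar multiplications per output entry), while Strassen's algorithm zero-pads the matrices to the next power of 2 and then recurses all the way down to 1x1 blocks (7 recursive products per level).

Matrix multiplication for 235x235 matrices:

Strassen's algorithm requires power-of-2 dimensions. Pad 235x235 to 256x256 (next power of 2).

Standard algorithm: 235^3 = 12977875 multiplications
Strassen's algorithm: 7^(log2(256)) = 7^8 = 5764801 multiplications
Savings: 12977875 - 5764801 = 7213074 multiplications

Standard: 12977875 multiplications (235^3). Strassen: 5764801 multiplications (7^8, after padding to 256x256). Strassen reduces 8 recursive multiplications to 7 at each level.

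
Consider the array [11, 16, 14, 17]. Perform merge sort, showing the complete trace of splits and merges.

Merge sort trace:

Split: [11, 16, 14, 17] -> [11, 16] and [14, 17]
  Split: [11, 16] -> [11] and [16]
  Merge: [11] + [16] -> [11, 16]
  Split: [14, 17] -> [14] and [17]
  Merge: [14] + [17] -> [14, 17]
Merge: [11, 16] + [14, 17] -> [11, 14, 16, 17]

Final sorted array: [11, 14, 16, 17]

The merge sort proceeds by recursively splitting the array and merging sorted halves.
After all merges, the sorted array is [11, 14, 16, 17].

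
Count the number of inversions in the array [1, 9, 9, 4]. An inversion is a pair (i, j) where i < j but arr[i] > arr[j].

Finding inversions in [1, 9, 9, 4]:

(1, 3): arr[1]=9 > arr[3]=4
(2, 3): arr[2]=9 > arr[3]=4

Total inversions: 2

The array has 2 inversion(s): (1,3), (2,3). Each pair (i,j) satisfies i < j and arr[i] > arr[j].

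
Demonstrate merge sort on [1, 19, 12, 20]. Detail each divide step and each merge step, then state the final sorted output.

Merge sort trace:

Split: [1, 19, 12, 20] -> [1, 19] and [12, 20]
  Split: [1, 19] -> [1] and [19]
  Merge: [1] + [19] -> [1, 19]
  Split: [12, 20] -> [12] and [20]
  Merge: [12] + [20] -> [12, 20]
Merge: [1, 19] + [12, 20] -> [1, 12, 19, 20]

Final sorted array: [1, 12, 19, 20]

The merge sort proceeds by recursively splitting the array and merging sorted halves.
After all merges, the sorted array is [1, 12, 19, 20].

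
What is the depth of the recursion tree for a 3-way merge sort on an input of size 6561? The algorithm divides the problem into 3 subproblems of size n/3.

For divide and conquer with division factor 3:

Problem sizes at each level:
Level 0: 6561
Level 1: 2187
Level 2: 729
Level 3: 243
Level 4: 81
Level 5: 27
Level 6: 9
Level 7: 3
Level 8: 1

The root is level 0 and the size-1 base case is level 8 (the tree spans levels 0 through 8, i.e. 9 levels counting the root), so the depth is the number of divisions: log_3(6561) = 8

The recursion tree depth is log_3(6561) = 8. At each level, the problem size is divided by 3, so it takes 8 divisions to reduce to a base case of size 1. The algorithm makes 3 recursive calls at each level.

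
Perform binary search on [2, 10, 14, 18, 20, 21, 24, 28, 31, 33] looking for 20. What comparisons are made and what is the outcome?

Binary search for 20 in [2, 10, 14, 18, 20, 21, 24, 28, 31, 33]:

lo=0, hi=9, mid=4, arr[mid]=20 -> Found target at index 4!

Binary search finds 20 at index 4 after 1 comparisons. The search repeatedly halves the search space by comparing with the middle element.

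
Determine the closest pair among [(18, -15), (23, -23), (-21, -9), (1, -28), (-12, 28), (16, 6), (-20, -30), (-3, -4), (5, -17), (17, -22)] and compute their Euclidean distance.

Computing all pairwise distances among 10 points:

d((18, -15), (23, -23)) = 9.434
d((18, -15), (-21, -9)) = 39.4588
d((18, -15), (1, -28)) = 21.4009
d((18, -15), (-12, 28)) = 52.4309
d((18, -15), (16, 6)) = 21.095
d((18, -15), (-20, -30)) = 40.8534
d((18, -15), (-3, -4)) = 23.7065
d((18, -15), (5, -17)) = 13.1529
d((18, -15), (17, -22)) = 7.0711
d((23, -23), (-21, -9)) = 46.1736
d((23, -23), (1, -28)) = 22.561
d((23, -23), (-12, 28)) = 61.8547
d((23, -23), (16, 6)) = 29.8329
d((23, -23), (-20, -30)) = 43.566
d((23, -23), (-3, -4)) = 32.2025
d((23, -23), (5, -17)) = 18.9737
d((23, -23), (17, -22)) = 6.0828 <-- minimum
d((-21, -9), (1, -28)) = 29.0689
d((-21, -9), (-12, 28)) = 38.0789
d((-21, -9), (16, 6)) = 39.9249
d((-21, -9), (-20, -30)) = 21.0238
d((-21, -9), (-3, -4)) = 18.6815
d((-21, -9), (5, -17)) = 27.2029
d((-21, -9), (17, -22)) = 40.1622
d((1, -28), (-12, 28)) = 57.4891
d((1, -28), (16, 6)) = 37.1618
d((1, -28), (-20, -30)) = 21.095
d((1, -28), (-3, -4)) = 24.3311
d((1, -28), (5, -17)) = 11.7047
d((1, -28), (17, -22)) = 17.088
d((-12, 28), (16, 6)) = 35.609
d((-12, 28), (-20, -30)) = 58.5491
d((-12, 28), (-3, -4)) = 33.2415
d((-12, 28), (5, -17)) = 48.1041
d((-12, 28), (17, -22)) = 57.8014
d((16, 6), (-20, -30)) = 50.9117
d((16, 6), (-3, -4)) = 21.4709
d((16, 6), (5, -17)) = 25.4951
d((16, 6), (17, -22)) = 28.0179
d((-20, -30), (-3, -4)) = 31.0644
d((-20, -30), (5, -17)) = 28.178
d((-20, -30), (17, -22)) = 37.855
d((-3, -4), (5, -17)) = 15.2643
d((-3, -4), (17, -22)) = 26.9072
d((5, -17), (17, -22)) = 13.0

Closest pair: (23, -23) and (17, -22) with distance 6.0828

The closest pair is (23, -23) and (17, -22) with Euclidean distance 6.0828. For 10 points, brute-force pairwise comparison is shown above. For large n, the divide-and-conquer algorithm (sort by x, recurse on halves, check the dividing strip) achieves O(n log n).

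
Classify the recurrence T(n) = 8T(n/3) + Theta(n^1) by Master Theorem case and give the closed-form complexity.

Master Theorem for T(n) = 8T(n/3) + O(n^1):

a = 8, b = 3, c = 1
log_b(a) = log_3(8) = 1.8928

Case 1: c = 1 < log_3(8) = 1.8928
T(n) = O(n^(log_3 8))

For T(n) = 8T(n/3) + O(n^1): log_3(8) = 1.8928. This is Case 1 of the Master Theorem (c < log_b(a), work dominated by leaves), giving O(n^(log_3 8)).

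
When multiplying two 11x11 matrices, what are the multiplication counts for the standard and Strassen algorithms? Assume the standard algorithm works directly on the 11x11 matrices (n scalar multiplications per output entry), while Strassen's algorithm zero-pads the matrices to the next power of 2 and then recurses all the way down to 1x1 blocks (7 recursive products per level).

Matrix multiplication for 11x11 matrices:

Strassen's algorithm requires power-of-2 dimensions. Pad 11x11 to 16x16 (next power of 2).

Standard algorithm: 11^3 = 1331 multiplications
Strassen's algorithm: 7^(log2(16)) = 7^4 = 2401 multiplications
Difference: 1331 - 2401 = -1070 (Strassen uses MORE here due to padding overhead — for small or just-over-power-of-2 n, padding can outweigh the per-level savings)

Standard: 1331 multiplications (11^3). Strassen: 2401 multiplications (7^4, after padding to 16x16). Strassen reduces 8 recursive multiplications to 7 at each level.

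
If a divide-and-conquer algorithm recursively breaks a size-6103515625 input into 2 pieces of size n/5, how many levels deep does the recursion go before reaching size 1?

For divide and conquer with division factor 5:

Problem sizes at each level:
Level 0: 6103515625
Level 1: 1220703125
Level 2: 244140625
Level 3: 48828125
Level 4: 9765625
Level 5: 1953125
Level 6: 390625
Level 7: 78125
Level 8: 15625
Level 9: 3125
Level 10: 625
Level 11: 125
Level 12: 25
Level 13: 5
Level 14: 1

The root is level 0 and the size-1 base case is level 14 (the tree spans levels 0 through 14, i.e. 15 levels counting the root), so the depth is the number of divisions: log_5(6103515625) = 14

The recursion tree depth is log_5(6103515625) = 14. At each level, the problem size is divided by 5, so it takes 14 divisions to reduce to a base case of size 1. The algorithm makes 2 recursive calls at each level.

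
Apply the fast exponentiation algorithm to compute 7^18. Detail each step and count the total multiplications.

Computing 7^18 by squaring (build up from 7^1; each line after the first costs one multiplication):

7^1 = 7
7^2 = (7^1)^2 = 7^2 = 49
7^4 = (7^2)^2 = 49^2 = 2401
7^8 = (7^4)^2 = 2401^2 = 5764801
7^9 = 7 * 7^8 = 7 * 5764801 = 40353607
7^18 = (7^9)^2 = 40353607^2 = 1628413597910449

Result: 1628413597910449
Multiplications needed: 5 (5 lines after 7^1)

7^18 = 1628413597910449. Using exponentiation by squaring, this requires 5 multiplications. The key idea: if the exponent is even, square the half-power; if odd, multiply by the base once.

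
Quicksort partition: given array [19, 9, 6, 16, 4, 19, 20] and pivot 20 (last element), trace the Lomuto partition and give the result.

Lomuto partition with pivot = 20:

Initial array: [19, 9, 6, 16, 4, 19, 20]

arr[0]=19 <= 20: swap with position 0, array becomes [19, 9, 6, 16, 4, 19, 20]
arr[1]=9 <= 20: swap with position 1, array becomes [19, 9, 6, 16, 4, 19, 20]
arr[2]=6 <= 20: swap with position 2, array becomes [19, 9, 6, 16, 4, 19, 20]
arr[3]=16 <= 20: swap with position 3, array becomes [19, 9, 6, 16, 4, 19, 20]
arr[4]=4 <= 20: swap with position 4, array becomes [19, 9, 6, 16, 4, 19, 20]
arr[5]=19 <= 20: swap with position 5, array becomes [19, 9, 6, 16, 4, 19, 20]

Place pivot at position 6: [19, 9, 6, 16, 4, 19, 20]
Pivot position: 6

After partitioning with pivot 20, the array becomes [19, 9, 6, 16, 4, 19, 20]. The pivot is placed at index 6. All elements to the left of the pivot are <= 20, and all elements to the right are > 20.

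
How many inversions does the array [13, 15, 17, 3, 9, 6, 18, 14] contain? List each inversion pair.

Finding inversions in [13, 15, 17, 3, 9, 6, 18, 14]:

(0, 3): arr[0]=13 > arr[3]=3
(0, 4): arr[0]=13 > arr[4]=9
(0, 5): arr[0]=13 > arr[5]=6
(1, 3): arr[1]=15 > arr[3]=3
(1, 4): arr[1]=15 > arr[4]=9
(1, 5): arr[1]=15 > arr[5]=6
(1, 7): arr[1]=15 > arr[7]=14
(2, 3): arr[2]=17 > arr[3]=3
(2, 4): arr[2]=17 > arr[4]=9
(2, 5): arr[2]=17 > arr[5]=6
(2, 7): arr[2]=17 > arr[7]=14
(4, 5): arr[4]=9 > arr[5]=6
(6, 7): arr[6]=18 > arr[7]=14

Total inversions: 13

The array has 13 inversion(s): (0,3), (0,4), (0,5), (1,3), (1,4), (1,5), (1,7), (2,3), (2,4), (2,5), (2,7), (4,5), (6,7). Each pair (i,j) satisfies i < j and arr[i] > arr[j].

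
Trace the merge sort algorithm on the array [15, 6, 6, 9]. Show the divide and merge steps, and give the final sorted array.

Merge sort trace:

Split: [15, 6, 6, 9] -> [15, 6] and [6, 9]
  Split: [15, 6] -> [15] and [6]
  Merge: [15] + [6] -> [6, 15]
  Split: [6, 9] -> [6] and [9]
  Merge: [6] + [9] -> [6, 9]
Merge: [6, 15] + [6, 9] -> [6, 6, 9, 15]

Final sorted array: [6, 6, 9, 15]

The merge sort proceeds by recursively splitting the array and merging sorted halves.
After all merges, the sorted array is [6, 6, 9, 15].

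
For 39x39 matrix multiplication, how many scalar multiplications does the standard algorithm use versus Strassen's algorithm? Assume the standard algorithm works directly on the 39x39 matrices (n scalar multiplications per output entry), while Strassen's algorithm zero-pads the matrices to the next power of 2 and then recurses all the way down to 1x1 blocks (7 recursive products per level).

Matrix multiplication for 39x39 matrices:

Strassen's algorithm requires power-of-2 dimensions. Pad 39x39 to 64x64 (next power of 2).

Standard algorithm: 39^3 = 59319 multiplications
Strassen's algorithm: 7^(log2(64)) = 7^6 = 117649 multiplications
Difference: 59319 - 117649 = -58330 (Strassen uses MORE here due to padding overhead — for small or just-over-power-of-2 n, padding can outweigh the per-level savings)

Standard: 59319 multiplications (39^3). Strassen: 117649 multiplications (7^6, after padding to 64x64). Strassen reduces 8 recursive multiplications to 7 at each level.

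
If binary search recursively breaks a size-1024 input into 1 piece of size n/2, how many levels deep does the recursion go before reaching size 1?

For divide and conquer with division factor 2:

Problem sizes at each level:
Level 0: 1024
Level 1: 512
Level 2: 256
Level 3: 128
Level 4: 64
Level 5: 32
Level 6: 16
Level 7: 8
Level 8: 4
Level 9: 2
Level 10: 1

The root is level 0 and the size-1 base case is level 10 (the tree spans levels 0 through 10, i.e. 11 levels counting the root), so the depth is the number of divisions: log_2(1024) = 10

The recursion tree depth is log_2(1024) = 10. At each level, the problem size is divided by 2, so it takes 10 divisions to reduce to a base case of size 1. The algorithm makes 1 recursive call at each level.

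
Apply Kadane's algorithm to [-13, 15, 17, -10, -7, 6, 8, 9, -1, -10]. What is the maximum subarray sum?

Using Kadane's algorithm on [-13, 15, 17, -10, -7, 6, 8, 9, -1, -10]:

Scanning through the array:
Position 1 (value 15): max_ending_here = 15, max_so_far = 15
Position 2 (value 17): max_ending_here = 32, max_so_far = 32
Position 3 (value -10): max_ending_here = 22, max_so_far = 32
Position 4 (value -7): max_ending_here = 15, max_so_far = 32
Position 5 (value 6): max_ending_here = 21, max_so_far = 32
Position 6 (value 8): max_ending_here = 29, max_so_far = 32
Position 7 (value 9): max_ending_here = 38, max_so_far = 38
Position 8 (value -1): max_ending_here = 37, max_so_far = 38
Position 9 (value -10): max_ending_here = 27, max_so_far = 38

Maximum subarray: [15, 17, -10, -7, 6, 8, 9]
Maximum sum: 38

The maximum subarray is [15, 17, -10, -7, 6, 8, 9] with sum 38. This subarray runs from index 1 to index 7.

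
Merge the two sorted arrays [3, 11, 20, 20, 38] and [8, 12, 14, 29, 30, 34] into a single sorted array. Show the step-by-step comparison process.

Merging process:

Compare 3 vs 8: take 3 from left. Merged: [3]
Compare 11 vs 8: take 8 from right. Merged: [3, 8]
Compare 11 vs 12: take 11 from left. Merged: [3, 8, 11]
Compare 20 vs 12: take 12 from right. Merged: [3, 8, 11, 12]
Compare 20 vs 14: take 14 from right. Merged: [3, 8, 11, 12, 14]
Compare 20 vs 29: take 20 from left. Merged: [3, 8, 11, 12, 14, 20]
Compare 20 vs 29: take 20 from left. Merged: [3, 8, 11, 12, 14, 20, 20]
Compare 38 vs 29: take 29 from right. Merged: [3, 8, 11, 12, 14, 20, 20, 29]
Compare 38 vs 30: take 30 from right. Merged: [3, 8, 11, 12, 14, 20, 20, 29, 30]
Compare 38 vs 34: take 34 from right. Merged: [3, 8, 11, 12, 14, 20, 20, 29, 30, 34]
Append remaining from left: [38]. Merged: [3, 8, 11, 12, 14, 20, 20, 29, 30, 34, 38]

Final merged array: [3, 8, 11, 12, 14, 20, 20, 29, 30, 34, 38]
Total comparisons: 10

The merged array is [3, 8, 11, 12, 14, 20, 20, 29, 30, 34, 38], requiring 10 comparisons. The merge step runs in O(n) time where n is the total number of elements.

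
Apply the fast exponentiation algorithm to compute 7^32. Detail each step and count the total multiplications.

Computing 7^32 by squaring (build up from 7^1; each line after the first costs one multiplication):

7^1 = 7
7^2 = (7^1)^2 = 7^2 = 49
7^4 = (7^2)^2 = 49^2 = 2401
7^8 = (7^4)^2 = 2401^2 = 5764801
7^16 = (7^8)^2 = 5764801^2 = 33232930569601
7^32 = (7^16)^2 = 33232930569601^2 = 1104427674243920646305299201

Result: 1104427674243920646305299201
Multiplications needed: 5 (5 lines after 7^1)

7^32 = 1104427674243920646305299201. Using exponentiation by squaring, this requires 5 multiplications. The key idea: if the exponent is even, square the half-power; if odd, multiply by the base once.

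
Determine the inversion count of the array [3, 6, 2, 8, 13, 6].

Finding inversions in [3, 6, 2, 8, 13, 6]:

(0, 2): arr[0]=3 > arr[2]=2
(1, 2): arr[1]=6 > arr[2]=2
(3, 5): arr[3]=8 > arr[5]=6
(4, 5): arr[4]=13 > arr[5]=6

Total inversions: 4

The array has 4 inversion(s): (0,2), (1,2), (3,5), (4,5). Each pair (i,j) satisfies i < j and arr[i] > arr[j].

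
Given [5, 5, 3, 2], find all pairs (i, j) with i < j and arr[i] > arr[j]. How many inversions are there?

Finding inversions in [5, 5, 3, 2]:

(0, 2): arr[0]=5 > arr[2]=3
(0, 3): arr[0]=5 > arr[3]=2
(1, 2): arr[1]=5 > arr[2]=3
(1, 3): arr[1]=5 > arr[3]=2
(2, 3): arr[2]=3 > arr[3]=2

Total inversions: 5

The array has 5 inversion(s): (0,2), (0,3), (1,2), (1,3), (2,3). Each pair (i,j) satisfies i < j and arr[i] > arr[j].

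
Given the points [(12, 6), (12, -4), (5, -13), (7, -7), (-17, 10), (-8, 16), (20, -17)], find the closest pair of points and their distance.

Computing all pairwise distances among 7 points:

d((12, 6), (12, -4)) = 10.0
d((12, 6), (5, -13)) = 20.2485
d((12, 6), (7, -7)) = 13.9284
d((12, 6), (-17, 10)) = 29.2746
d((12, 6), (-8, 16)) = 22.3607
d((12, 6), (20, -17)) = 24.3516
d((12, -4), (5, -13)) = 11.4018
d((12, -4), (7, -7)) = 5.831 <-- minimum
d((12, -4), (-17, 10)) = 32.2025
d((12, -4), (-8, 16)) = 28.2843
d((12, -4), (20, -17)) = 15.2643
d((5, -13), (7, -7)) = 6.3246
d((5, -13), (-17, 10)) = 31.8277
d((5, -13), (-8, 16)) = 31.7805
d((5, -13), (20, -17)) = 15.5242
d((7, -7), (-17, 10)) = 29.4109
d((7, -7), (-8, 16)) = 27.4591
d((7, -7), (20, -17)) = 16.4012
d((-17, 10), (-8, 16)) = 10.8167
d((-17, 10), (20, -17)) = 45.8039
d((-8, 16), (20, -17)) = 43.2782

Closest pair: (12, -4) and (7, -7) with distance 5.831

The closest pair is (12, -4) and (7, -7) with Euclidean distance 5.831. For 7 points, brute-force pairwise comparison is shown above. For large n, the divide-and-conquer algorithm (sort by x, recurse on halves, check the dividing strip) achieves O(n log n).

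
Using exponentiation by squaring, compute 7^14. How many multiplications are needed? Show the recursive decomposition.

Computing 7^14 by squaring (build up from 7^1; each line after the first costs one multiplication):

7^1 = 7
7^2 = (7^1)^2 = 7^2 = 49
7^3 = 7 * 7^2 = 7 * 49 = 343
7^6 = (7^3)^2 = 343^2 = 117649
7^7 = 7 * 7^6 = 7 * 117649 = 823543
7^14 = (7^7)^2 = 823543^2 = 678223072849

Result: 678223072849
Multiplications needed: 5 (5 lines after 7^1)

7^14 = 678223072849. Using exponentiation by squaring, this requires 5 multiplications. The key idea: if the exponent is even, square the half-power; if odd, multiply by the base once.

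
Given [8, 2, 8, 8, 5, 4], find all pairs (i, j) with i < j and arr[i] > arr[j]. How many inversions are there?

Finding inversions in [8, 2, 8, 8, 5, 4]:

(0, 1): arr[0]=8 > arr[1]=2
(0, 4): arr[0]=8 > arr[4]=5
(0, 5): arr[0]=8 > arr[5]=4
(2, 4): arr[2]=8 > arr[4]=5
(2, 5): arr[2]=8 > arr[5]=4
(3, 4): arr[3]=8 > arr[4]=5
(3, 5): arr[3]=8 > arr[5]=4
(4, 5): arr[4]=5 > arr[5]=4

Total inversions: 8

The array has 8 inversion(s): (0,1), (0,4), (0,5), (2,4), (2,5), (3,4), (3,5), (4,5). Each pair (i,j) satisfies i < j and arr[i] > arr[j].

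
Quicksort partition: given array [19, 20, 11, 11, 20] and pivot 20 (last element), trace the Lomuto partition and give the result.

Lomuto partition with pivot = 20:

Initial array: [19, 20, 11, 11, 20]

arr[0]=19 <= 20: swap with position 0, array becomes [19, 20, 11, 11, 20]
arr[1]=20 <= 20: swap with position 1, array becomes [19, 20, 11, 11, 20]
arr[2]=11 <= 20: swap with position 2, array becomes [19, 20, 11, 11, 20]
arr[3]=11 <= 20: swap with position 3, array becomes [19, 20, 11, 11, 20]

Place pivot at position 4: [19, 20, 11, 11, 20]
Pivot position: 4

After partitioning with pivot 20, the array becomes [19, 20, 11, 11, 20]. The pivot is placed at index 4. All elements to the left of the pivot are <= 20, and all elements to the right are > 20.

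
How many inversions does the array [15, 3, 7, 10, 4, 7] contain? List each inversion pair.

Finding inversions in [15, 3, 7, 10, 4, 7]:

(0, 1): arr[0]=15 > arr[1]=3
(0, 2): arr[0]=15 > arr[2]=7
(0, 3): arr[0]=15 > arr[3]=10
(0, 4): arr[0]=15 > arr[4]=4
(0, 5): arr[0]=15 > arr[5]=7
(2, 4): arr[2]=7 > arr[4]=4
(3, 4): arr[3]=10 > arr[4]=4
(3, 5): arr[3]=10 > arr[5]=7

Total inversions: 8

The array has 8 inversion(s): (0,1), (0,2), (0,3), (0,4), (0,5), (2,4), (3,4), (3,5). Each pair (i,j) satisfies i < j and arr[i] > arr[j].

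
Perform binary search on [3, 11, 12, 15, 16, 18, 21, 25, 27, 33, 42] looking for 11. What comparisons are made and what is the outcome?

Binary search for 11 in [3, 11, 12, 15, 16, 18, 21, 25, 27, 33, 42]:

lo=0, hi=10, mid=5, arr[mid]=18 -> 18 > 11, search left half
lo=0, hi=4, mid=2, arr[mid]=12 -> 12 > 11, search left half
lo=0, hi=1, mid=0, arr[mid]=3 -> 3 < 11, search right half
lo=1, hi=1, mid=1, arr[mid]=11 -> Found target at index 1!

Binary search finds 11 at index 1 after 4 comparisons. The search repeatedly halves the search space by comparing with the middle element.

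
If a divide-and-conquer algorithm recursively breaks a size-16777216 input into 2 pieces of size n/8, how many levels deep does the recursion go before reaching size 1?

For divide and conquer with division factor 8:

Problem sizes at each level:
Level 0: 16777216
Level 1: 2097152
Level 2: 262144
Level 3: 32768
Level 4: 4096
Level 5: 512
Level 6: 64
Level 7: 8
Level 8: 1

The root is level 0 and the size-1 base case is level 8 (the tree spans levels 0 through 8, i.e. 9 levels counting the root), so the depth is the number of divisions: log_8(16777216) = 8

The recursion tree depth is log_8(16777216) = 8. At each level, the problem size is divided by 8, so it takes 8 divisions to reduce to a base case of size 1. The algorithm makes 2 recursive calls at each level.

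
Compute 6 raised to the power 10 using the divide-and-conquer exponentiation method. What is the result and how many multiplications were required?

Computing 6^10 by squaring (build up from 6^1; each line after the first costs one multiplication):

6^1 = 6
6^2 = (6^1)^2 = 6^2 = 36
6^4 = (6^2)^2 = 36^2 = 1296
6^5 = 6 * 6^4 = 6 * 1296 = 7776
6^10 = (6^5)^2 = 7776^2 = 60466176

Result: 60466176
Multiplications needed: 4 (4 lines after 6^1)

6^10 = 60466176. Using exponentiation by squaring, this requires 4 multiplications. The key idea: if the exponent is even, square the half-power; if odd, multiply by the base once.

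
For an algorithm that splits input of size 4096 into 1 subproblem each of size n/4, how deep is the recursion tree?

For divide and conquer with division factor 4:

Problem sizes at each level:
Level 0: 4096
Level 1: 1024
Level 2: 256
Level 3: 64
Level 4: 16
Level 5: 4
Level 6: 1

The root is level 0 and the size-1 base case is level 6 (the tree spans levels 0 through 6, i.e. 7 levels counting the root), so the depth is the number of divisions: log_4(4096) = 6

The recursion tree depth is log_4(4096) = 6. At each level, the problem size is divided by 4, so it takes 6 divisions to reduce to a base case of size 1. The algorithm makes 1 recursive call at each level.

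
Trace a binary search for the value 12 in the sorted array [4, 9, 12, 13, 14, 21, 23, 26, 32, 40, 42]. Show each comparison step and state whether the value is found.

Binary search for 12 in [4, 9, 12, 13, 14, 21, 23, 26, 32, 40, 42]:

lo=0, hi=10, mid=5, arr[mid]=21 -> 21 > 12, search left half
lo=0, hi=4, mid=2, arr[mid]=12 -> Found target at index 2!

Binary search finds 12 at index 2 after 2 comparisons. The search repeatedly halves the search space by comparing with the middle element.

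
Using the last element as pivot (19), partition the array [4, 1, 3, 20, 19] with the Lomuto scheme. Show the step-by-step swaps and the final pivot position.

Lomuto partition with pivot = 19:

Initial array: [4, 1, 3, 20, 19]

arr[0]=4 <= 19: swap with position 0, array becomes [4, 1, 3, 20, 19]
arr[1]=1 <= 19: swap with position 1, array becomes [4, 1, 3, 20, 19]
arr[2]=3 <= 19: swap with position 2, array becomes [4, 1, 3, 20, 19]
arr[3]=20 > 19: no swap

Place pivot at position 3: [4, 1, 3, 19, 20]
Pivot position: 3

After partitioning with pivot 19, the array becomes [4, 1, 3, 19, 20]. The pivot is placed at index 3. All elements to the left of the pivot are <= 19, and all elements to the right are > 19.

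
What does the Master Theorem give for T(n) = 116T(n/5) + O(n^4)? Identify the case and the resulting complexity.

Master Theorem for T(n) = 116T(n/5) + O(n^4):

a = 116, b = 5, c = 4
log_b(a) = log_5(116) = 2.9536

Case 3: c = 4 > log_5(116) = 2.9536
T(n) = O(n^4) = O(n^4)

For T(n) = 116T(n/5) + O(n^4): log_5(116) = 2.9536. This is Case 3 of the Master Theorem (c > log_b(a), work dominated by root), giving O(n^4).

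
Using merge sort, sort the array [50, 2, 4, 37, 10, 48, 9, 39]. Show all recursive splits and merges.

Merge sort trace:

Split: [50, 2, 4, 37, 10, 48, 9, 39] -> [50, 2, 4, 37] and [10, 48, 9, 39]
  Split: [50, 2, 4, 37] -> [50, 2] and [4, 37]
    Split: [50, 2] -> [50] and [2]
    Merge: [50] + [2] -> [2, 50]
    Split: [4, 37] -> [4] and [37]
    Merge: [4] + [37] -> [4, 37]
  Merge: [2, 50] + [4, 37] -> [2, 4, 37, 50]
  Split: [10, 48, 9, 39] -> [10, 48] and [9, 39]
    Split: [10, 48] -> [10] and [48]
    Merge: [10] + [48] -> [10, 48]
    Split: [9, 39] -> [9] and [39]
    Merge: [9] + [39] -> [9, 39]
  Merge: [10, 48] + [9, 39] -> [9, 10, 39, 48]
Merge: [2, 4, 37, 50] + [9, 10, 39, 48] -> [2, 4, 9, 10, 37, 39, 48, 50]

Final sorted array: [2, 4, 9, 10, 37, 39, 48, 50]

The merge sort proceeds by recursively splitting the array and merging sorted halves.
After all merges, the sorted array is [2, 4, 9, 10, 37, 39, 48, 50].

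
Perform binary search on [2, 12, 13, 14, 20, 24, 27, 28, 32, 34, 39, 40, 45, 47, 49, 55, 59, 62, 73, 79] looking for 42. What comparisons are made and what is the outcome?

Binary search for 42 in [2, 12, 13, 14, 20, 24, 27, 28, 32, 34, 39, 40, 45, 47, 49, 55, 59, 62, 73, 79]:

lo=0, hi=19, mid=9, arr[mid]=34 -> 34 < 42, search right half
lo=10, hi=19, mid=14, arr[mid]=49 -> 49 > 42, search left half
lo=10, hi=13, mid=11, arr[mid]=40 -> 40 < 42, search right half
lo=12, hi=13, mid=12, arr[mid]=45 -> 45 > 42, search left half
lo=12 > hi=11, target 42 not found

Binary search determines that 42 is not in the array after 4 comparisons. The search space was exhausted without finding the target.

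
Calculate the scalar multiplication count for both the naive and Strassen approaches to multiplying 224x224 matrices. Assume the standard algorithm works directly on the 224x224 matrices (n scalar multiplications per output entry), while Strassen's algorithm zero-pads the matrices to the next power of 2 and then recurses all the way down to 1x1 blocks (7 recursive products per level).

Matrix multiplication for 224x224 matrices:

Strassen's algorithm requires power-of-2 dimensions. Pad 224x224 to 256x256 (next power of 2).

Standard algorithm: 224^3 = 11239424 multiplications
Strassen's algorithm: 7^(log2(256)) = 7^8 = 5764801 multiplications
Savings: 11239424 - 5764801 = 5474623 multiplications

Standard: 11239424 multiplications (224^3). Strassen: 5764801 multiplications (7^8, after padding to 256x256). Strassen reduces 8 recursive multiplications to 7 at each level.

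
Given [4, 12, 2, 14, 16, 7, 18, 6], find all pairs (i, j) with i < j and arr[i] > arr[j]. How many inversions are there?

Finding inversions in [4, 12, 2, 14, 16, 7, 18, 6]:

(0, 2): arr[0]=4 > arr[2]=2
(1, 2): arr[1]=12 > arr[2]=2
(1, 5): arr[1]=12 > arr[5]=7
(1, 7): arr[1]=12 > arr[7]=6
(3, 5): arr[3]=14 > arr[5]=7
(3, 7): arr[3]=14 > arr[7]=6
(4, 5): arr[4]=16 > arr[5]=7
(4, 7): arr[4]=16 > arr[7]=6
(5, 7): arr[5]=7 > arr[7]=6
(6, 7): arr[6]=18 > arr[7]=6

Total inversions: 10

The array has 10 inversion(s): (0,2), (1,2), (1,5), (1,7), (3,5), (3,7), (4,5), (4,7), (5,7), (6,7). Each pair (i,j) satisfies i < j and arr[i] > arr[j].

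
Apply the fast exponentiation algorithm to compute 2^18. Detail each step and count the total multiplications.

Computing 2^18 by squaring (build up from 2^1; each line after the first costs one multiplication):

2^1 = 2
2^2 = (2^1)^2 = 2^2 = 4
2^4 = (2^2)^2 = 4^2 = 16
2^8 = (2^4)^2 = 16^2 = 256
2^9 = 2 * 2^8 = 2 * 256 = 512
2^18 = (2^9)^2 = 512^2 = 262144

Result: 262144
Multiplications needed: 5 (5 lines after 2^1)

2^18 = 262144. Using exponentiation by squaring, this requires 5 multiplications. The key idea: if the exponent is even, square the half-power; if odd, multiply by the base once.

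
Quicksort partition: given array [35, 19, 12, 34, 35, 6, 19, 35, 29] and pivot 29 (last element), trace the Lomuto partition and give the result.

Lomuto partition with pivot = 29:

Initial array: [35, 19, 12, 34, 35, 6, 19, 35, 29]

arr[0]=35 > 29: no swap
arr[1]=19 <= 29: swap with position 0, array becomes [19, 35, 12, 34, 35, 6, 19, 35, 29]
arr[2]=12 <= 29: swap with position 1, array becomes [19, 12, 35, 34, 35, 6, 19, 35, 29]
arr[3]=34 > 29: no swap
arr[4]=35 > 29: no swap
arr[5]=6 <= 29: swap with position 2, array becomes [19, 12, 6, 34, 35, 35, 19, 35, 29]
arr[6]=19 <= 29: swap with position 3, array becomes [19, 12, 6, 19, 35, 35, 34, 35, 29]
arr[7]=35 > 29: no swap

Place pivot at position 4: [19, 12, 6, 19, 29, 35, 34, 35, 35]
Pivot position: 4

After partitioning with pivot 29, the array becomes [19, 12, 6, 19, 29, 35, 34, 35, 35]. The pivot is placed at index 4. All elements to the left of the pivot are <= 29, and all elements to the right are > 29.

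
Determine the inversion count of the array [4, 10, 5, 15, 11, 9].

Finding inversions in [4, 10, 5, 15, 11, 9]:

(1, 2): arr[1]=10 > arr[2]=5
(1, 5): arr[1]=10 > arr[5]=9
(3, 4): arr[3]=15 > arr[4]=11
(3, 5): arr[3]=15 > arr[5]=9
(4, 5): arr[4]=11 > arr[5]=9

Total inversions: 5

The array has 5 inversion(s): (1,2), (1,5), (3,4), (3,5), (4,5). Each pair (i,j) satisfies i < j and arr[i] > arr[j].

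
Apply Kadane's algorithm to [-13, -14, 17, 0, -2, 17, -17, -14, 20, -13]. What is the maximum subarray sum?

Using Kadane's algorithm on [-13, -14, 17, 0, -2, 17, -17, -14, 20, -13]:

Scanning through the array:
Position 1 (value -14): max_ending_here = -14, max_so_far = -13
Position 2 (value 17): max_ending_here = 17, max_so_far = 17
Position 3 (value 0): max_ending_here = 17, max_so_far = 17
Position 4 (value -2): max_ending_here = 15, max_so_far = 17
Position 5 (value 17): max_ending_here = 32, max_so_far = 32
Position 6 (value -17): max_ending_here = 15, max_so_far = 32
Position 7 (value -14): max_ending_here = 1, max_so_far = 32
Position 8 (value 20): max_ending_here = 21, max_so_far = 32
Position 9 (value -13): max_ending_here = 8, max_so_far = 32

Maximum subarray: [17, 0, -2, 17]
Maximum sum: 32

The maximum subarray is [17, 0, -2, 17] with sum 32. This subarray runs from index 2 to index 5.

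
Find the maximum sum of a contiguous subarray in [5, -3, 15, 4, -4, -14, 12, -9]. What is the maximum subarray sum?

Using Kadane's algorithm on [5, -3, 15, 4, -4, -14, 12, -9]:

Scanning through the array:
Position 1 (value -3): max_ending_here = 2, max_so_far = 5
Position 2 (value 15): max_ending_here = 17, max_so_far = 17
Position 3 (value 4): max_ending_here = 21, max_so_far = 21
Position 4 (value -4): max_ending_here = 17, max_so_far = 21
Position 5 (value -14): max_ending_here = 3, max_so_far = 21
Position 6 (value 12): max_ending_here = 15, max_so_far = 21
Position 7 (value -9): max_ending_here = 6, max_so_far = 21

Maximum subarray: [5, -3, 15, 4]
Maximum sum: 21

The maximum subarray is [5, -3, 15, 4] with sum 21. This subarray runs from index 0 to index 3.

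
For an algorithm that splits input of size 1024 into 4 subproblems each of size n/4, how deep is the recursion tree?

For divide and conquer with division factor 4:

Problem sizes at each level:
Level 0: 1024
Level 1: 256
Level 2: 64
Level 3: 16
Level 4: 4
Level 5: 1

The root is level 0 and the size-1 base case is level 5 (the tree spans levels 0 through 5, i.e. 6 levels counting the root), so the depth is the number of divisions: log_4(1024) = 5

The recursion tree depth is log_4(1024) = 5. At each level, the problem size is divided by 4, so it takes 5 divisions to reduce to a base case of size 1. The algorithm makes 4 recursive calls at each level.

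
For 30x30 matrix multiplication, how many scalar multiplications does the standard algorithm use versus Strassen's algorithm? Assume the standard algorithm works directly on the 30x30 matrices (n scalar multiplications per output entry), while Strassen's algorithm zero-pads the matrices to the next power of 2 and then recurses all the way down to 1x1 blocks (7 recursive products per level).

Matrix multiplication for 30x30 matrices:

Strassen's algorithm requires power-of-2 dimensions. Pad 30x30 to 32x32 (next power of 2).

Standard algorithm: 30^3 = 27000 multiplications
Strassen's algorithm: 7^(log2(32)) = 7^5 = 16807 multiplications
Savings: 27000 - 16807 = 10193 multiplications

Standard: 27000 multiplications (30^3). Strassen: 16807 multiplications (7^5, after padding to 32x32). Strassen reduces 8 recursive multiplications to 7 at each level.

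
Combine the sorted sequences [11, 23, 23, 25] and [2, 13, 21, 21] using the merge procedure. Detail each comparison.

Merging process:

Compare 11 vs 2: take 2 from right. Merged: [2]
Compare 11 vs 13: take 11 from left. Merged: [2, 11]
Compare 23 vs 13: take 13 from right. Merged: [2, 11, 13]
Compare 23 vs 21: take 21 from right. Merged: [2, 11, 13, 21]
Compare 23 vs 21: take 21 from right. Merged: [2, 11, 13, 21, 21]
Append remaining from left: [23, 23, 25]. Merged: [2, 11, 13, 21, 21, 23, 23, 25]

Final merged array: [2, 11, 13, 21, 21, 23, 23, 25]
Total comparisons: 5

The merged array is [2, 11, 13, 21, 21, 23, 23, 25], requiring 5 comparisons. The merge step runs in O(n) time where n is the total number of elements.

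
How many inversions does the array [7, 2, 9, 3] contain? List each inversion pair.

Finding inversions in [7, 2, 9, 3]:

(0, 1): arr[0]=7 > arr[1]=2
(0, 3): arr[0]=7 > arr[3]=3
(2, 3): arr[2]=9 > arr[3]=3

Total inversions: 3

The array has 3 inversion(s): (0,1), (0,3), (2,3). Each pair (i,j) satisfies i < j and arr[i] > arr[j].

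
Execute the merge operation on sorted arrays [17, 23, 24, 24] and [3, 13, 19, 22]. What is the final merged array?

Merging process:

Compare 17 vs 3: take 3 from right. Merged: [3]
Compare 17 vs 13: take 13 from right. Merged: [3, 13]
Compare 17 vs 19: take 17 from left. Merged: [3, 13, 17]
Compare 23 vs 19: take 19 from right. Merged: [3, 13, 17, 19]
Compare 23 vs 22: take 22 from right. Merged: [3, 13, 17, 19, 22]
Append remaining from left: [23, 24, 24]. Merged: [3, 13, 17, 19, 22, 23, 24, 24]

Final merged array: [3, 13, 17, 19, 22, 23, 24, 24]
Total comparisons: 5

The merged array is [3, 13, 17, 19, 22, 23, 24, 24], requiring 5 comparisons. The merge step runs in O(n) time where n is the total number of elements.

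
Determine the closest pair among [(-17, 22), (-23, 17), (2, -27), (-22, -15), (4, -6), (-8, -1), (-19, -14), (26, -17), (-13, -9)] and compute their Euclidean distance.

Computing all pairwise distances among 9 points:

d((-17, 22), (-23, 17)) = 7.8102
d((-17, 22), (2, -27)) = 52.5547
d((-17, 22), (-22, -15)) = 37.3363
d((-17, 22), (4, -6)) = 35.0
d((-17, 22), (-8, -1)) = 24.6982
d((-17, 22), (-19, -14)) = 36.0555
d((-17, 22), (26, -17)) = 58.0517
d((-17, 22), (-13, -9)) = 31.257
d((-23, 17), (2, -27)) = 50.6063
d((-23, 17), (-22, -15)) = 32.0156
d((-23, 17), (4, -6)) = 35.4683
d((-23, 17), (-8, -1)) = 23.4307
d((-23, 17), (-19, -14)) = 31.257
d((-23, 17), (26, -17)) = 59.6406
d((-23, 17), (-13, -9)) = 27.8568
d((2, -27), (-22, -15)) = 26.8328
d((2, -27), (4, -6)) = 21.095
d((2, -27), (-8, -1)) = 27.8568
d((2, -27), (-19, -14)) = 24.6982
d((2, -27), (26, -17)) = 26.0
d((2, -27), (-13, -9)) = 23.4307
d((-22, -15), (4, -6)) = 27.5136
d((-22, -15), (-8, -1)) = 19.799
d((-22, -15), (-19, -14)) = 3.1623 <-- minimum
d((-22, -15), (26, -17)) = 48.0416
d((-22, -15), (-13, -9)) = 10.8167
d((4, -6), (-8, -1)) = 13.0
d((4, -6), (-19, -14)) = 24.3516
d((4, -6), (26, -17)) = 24.5967
d((4, -6), (-13, -9)) = 17.2627
d((-8, -1), (-19, -14)) = 17.0294
d((-8, -1), (26, -17)) = 37.5766
d((-8, -1), (-13, -9)) = 9.434
d((-19, -14), (26, -17)) = 45.0999
d((-19, -14), (-13, -9)) = 7.8102
d((26, -17), (-13, -9)) = 39.8121

Closest pair: (-22, -15) and (-19, -14) with distance 3.1623

The closest pair is (-22, -15) and (-19, -14) with Euclidean distance 3.1623. For 9 points, brute-force pairwise comparison is shown above. For large n, the divide-and-conquer algorithm (sort by x, recurse on halves, check the dividing strip) achieves O(n log n).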